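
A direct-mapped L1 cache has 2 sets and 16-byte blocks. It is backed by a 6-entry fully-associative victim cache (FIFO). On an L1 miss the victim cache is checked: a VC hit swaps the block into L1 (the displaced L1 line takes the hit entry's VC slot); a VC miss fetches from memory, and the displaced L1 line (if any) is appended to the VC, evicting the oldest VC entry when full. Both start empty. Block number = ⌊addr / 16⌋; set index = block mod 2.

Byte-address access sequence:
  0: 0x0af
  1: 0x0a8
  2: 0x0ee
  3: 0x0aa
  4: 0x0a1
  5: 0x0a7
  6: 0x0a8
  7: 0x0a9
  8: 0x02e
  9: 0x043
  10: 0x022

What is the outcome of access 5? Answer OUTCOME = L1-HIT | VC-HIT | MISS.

OUTCOME = L1-HIT

0: 0xaf (blk 10, set 0) → MISS  vc=[]
1: 0xa8 (blk 10, set 0) → L1-HIT  vc=[]
2: 0xee (blk 14, set 0) → MISS  vc=[10]
3: 0xaa (blk 10, set 0) → VC-HIT  vc=[14]
4: 0xa1 (blk 10, set 0) → L1-HIT  vc=[14]
5: 0xa7 (blk 10, set 0) → L1-HIT  vc=[14]
6: 0xa8 (blk 10, set 0) → L1-HIT  vc=[14]
7: 0xa9 (blk 10, set 0) → L1-HIT  vc=[14]
8: 0x2e (blk 2, set 0) → MISS  vc=[14, 10]
9: 0x43 (blk 4, set 0) → MISS  vc=[14, 10, 2]
10: 0x22 (blk 2, set 0) → VC-HIT  vc=[14, 10, 4]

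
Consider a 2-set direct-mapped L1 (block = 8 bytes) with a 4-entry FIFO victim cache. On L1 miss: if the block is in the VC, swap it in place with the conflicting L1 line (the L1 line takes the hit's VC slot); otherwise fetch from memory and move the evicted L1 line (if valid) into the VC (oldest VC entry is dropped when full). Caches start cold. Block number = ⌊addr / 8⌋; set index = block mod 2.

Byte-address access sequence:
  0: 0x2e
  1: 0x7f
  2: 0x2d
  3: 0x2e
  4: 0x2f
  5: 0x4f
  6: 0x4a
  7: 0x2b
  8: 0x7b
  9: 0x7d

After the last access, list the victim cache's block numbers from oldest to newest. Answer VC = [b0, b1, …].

#0 0x2e→b5/s1 MISS; vc=[]
#1 0x7f→b15/s1 MISS; vc=[5]
#2 0x2d→b5/s1 VC-HIT; vc=[15]
#3 0x2e→b5/s1 L1-HIT; vc=[15]
#4 0x2f→b5/s1 L1-HIT; vc=[15]
#5 0x4f→b9/s1 MISS; vc=[15,5]
#6 0x4a→b9/s1 L1-HIT; vc=[15,5]
#7 0x2b→b5/s1 VC-HIT; vc=[15,9]
#8 0x7b→b15/s1 VC-HIT; vc=[5,9]
#9 0x7d→b15/s1 L1-HIT; vc=[5,9]

VC = [5, 9]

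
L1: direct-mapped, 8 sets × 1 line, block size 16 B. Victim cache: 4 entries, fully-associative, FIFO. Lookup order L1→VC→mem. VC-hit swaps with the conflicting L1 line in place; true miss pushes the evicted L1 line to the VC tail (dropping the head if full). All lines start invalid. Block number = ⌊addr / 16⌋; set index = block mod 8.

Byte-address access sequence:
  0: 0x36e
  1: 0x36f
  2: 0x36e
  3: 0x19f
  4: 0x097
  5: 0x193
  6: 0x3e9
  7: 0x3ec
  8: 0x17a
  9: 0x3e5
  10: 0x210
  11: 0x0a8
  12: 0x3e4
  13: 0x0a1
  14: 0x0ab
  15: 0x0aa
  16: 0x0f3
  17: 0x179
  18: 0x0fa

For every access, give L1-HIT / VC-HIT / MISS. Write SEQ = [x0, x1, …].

SEQ = [MISS, L1-HIT, L1-HIT, MISS, MISS, VC-HIT, MISS, L1-HIT, MISS, L1-HIT, MISS, MISS, L1-HIT, L1-HIT, L1-HIT, L1-HIT, MISS, VC-HIT, VC-HIT]

0: 0x36e (blk 54, set 6) → MISS  vc=[]
1: 0x36f (blk 54, set 6) → L1-HIT  vc=[]
2: 0x36e (blk 54, set 6) → L1-HIT  vc=[]
3: 0x19f (blk 25, set 1) → MISS  vc=[]
4: 0x97 (blk 9, set 1) → MISS  vc=[25]
5: 0x193 (blk 25, set 1) → VC-HIT  vc=[9]
6: 0x3e9 (blk 62, set 6) → MISS  vc=[9, 54]
7: 0x3ec (blk 62, set 6) → L1-HIT  vc=[9, 54]
8: 0x17a (blk 23, set 7) → MISS  vc=[9, 54]
9: 0x3e5 (blk 62, set 6) → L1-HIT  vc=[9, 54]
10: 0x210 (blk 33, set 1) → MISS  vc=[9, 54, 25]
11: 0xa8 (blk 10, set 2) → MISS  vc=[9, 54, 25]
12: 0x3e4 (blk 62, set 6) → L1-HIT  vc=[9, 54, 25]
13: 0xa1 (blk 10, set 2) → L1-HIT  vc=[9, 54, 25]
14: 0xab (blk 10, set 2) → L1-HIT  vc=[9, 54, 25]
15: 0xaa (blk 10, set 2) → L1-HIT  vc=[9, 54, 25]
16: 0xf3 (blk 15, set 7) → MISS  vc=[9, 54, 25, 23]
17: 0x179 (blk 23, set 7) → VC-HIT  vc=[9, 54, 25, 15]
18: 0xfa (blk 15, set 7) → VC-HIT  vc=[9, 54, 25, 23]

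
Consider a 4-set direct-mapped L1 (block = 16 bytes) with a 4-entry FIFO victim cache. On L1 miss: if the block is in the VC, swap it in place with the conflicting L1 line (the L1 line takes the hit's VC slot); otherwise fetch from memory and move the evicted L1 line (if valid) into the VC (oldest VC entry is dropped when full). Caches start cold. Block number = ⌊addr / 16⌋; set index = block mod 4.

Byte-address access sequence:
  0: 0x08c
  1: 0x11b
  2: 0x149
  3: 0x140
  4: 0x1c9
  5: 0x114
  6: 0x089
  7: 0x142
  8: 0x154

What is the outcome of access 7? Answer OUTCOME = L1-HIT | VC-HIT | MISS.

OUTCOME = VC-HIT

#0 0x8c→b8/s0 MISS; vc=[]
#1 0x11b→b17/s1 MISS; vc=[]
#2 0x149→b20/s0 MISS; vc=[8]
#3 0x140→b20/s0 L1-HIT; vc=[8]
#4 0x1c9→b28/s0 MISS; vc=[8,20]
#5 0x114→b17/s1 L1-HIT; vc=[8,20]
#6 0x89→b8/s0 VC-HIT; vc=[28,20]
#7 0x142→b20/s0 VC-HIT; vc=[28,8]
#8 0x154→b21/s1 MISS; vc=[28,8,17]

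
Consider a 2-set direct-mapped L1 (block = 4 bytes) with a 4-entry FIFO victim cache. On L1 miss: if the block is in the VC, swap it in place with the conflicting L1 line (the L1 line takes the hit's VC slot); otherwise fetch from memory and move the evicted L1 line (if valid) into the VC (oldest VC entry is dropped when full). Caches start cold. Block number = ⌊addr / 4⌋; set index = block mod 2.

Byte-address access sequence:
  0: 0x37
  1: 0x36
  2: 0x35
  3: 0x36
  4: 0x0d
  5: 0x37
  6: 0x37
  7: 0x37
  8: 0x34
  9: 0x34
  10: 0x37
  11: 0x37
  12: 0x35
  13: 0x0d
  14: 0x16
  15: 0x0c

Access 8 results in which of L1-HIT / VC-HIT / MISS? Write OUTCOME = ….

  [0] addr=0x37 blk=13 s=1: MISS | VC []
  [1] addr=0x36 blk=13 s=1: L1-HIT | VC []
  [2] addr=0x35 blk=13 s=1: L1-HIT | VC []
  [3] addr=0x36 blk=13 s=1: L1-HIT | VC []
  [4] addr=0xd blk=3 s=1: MISS | VC [13]
  [5] addr=0x37 blk=13 s=1: VC-HIT | VC [3]
  [6] addr=0x37 blk=13 s=1: L1-HIT | VC [3]
  [7] addr=0x37 blk=13 s=1: L1-HIT | VC [3]
  [8] addr=0x34 blk=13 s=1: L1-HIT | VC [3]
  [9] addr=0x34 blk=13 s=1: L1-HIT | VC [3]
  [10] addr=0x37 blk=13 s=1: L1-HIT | VC [3]
  [11] addr=0x37 blk=13 s=1: L1-HIT | VC [3]
  [12] addr=0x35 blk=13 s=1: L1-HIT | VC [3]
  [13] addr=0xd blk=3 s=1: VC-HIT | VC [13]
  [14] addr=0x16 blk=5 s=1: MISS | VC [13, 3]
  [15] addr=0xc blk=3 s=1: VC-HIT | VC [13, 5]

OUTCOME = L1-HIT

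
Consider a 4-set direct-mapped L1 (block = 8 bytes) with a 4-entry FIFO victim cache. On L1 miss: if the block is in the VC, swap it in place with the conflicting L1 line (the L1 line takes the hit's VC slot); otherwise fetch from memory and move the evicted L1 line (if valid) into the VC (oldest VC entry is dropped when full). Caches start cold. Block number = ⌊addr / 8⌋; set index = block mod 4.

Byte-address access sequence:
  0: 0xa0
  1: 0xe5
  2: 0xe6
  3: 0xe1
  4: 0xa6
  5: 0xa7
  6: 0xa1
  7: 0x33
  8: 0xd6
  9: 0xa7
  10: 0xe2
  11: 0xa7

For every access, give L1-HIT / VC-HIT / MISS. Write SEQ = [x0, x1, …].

SEQ = [MISS, MISS, L1-HIT, L1-HIT, VC-HIT, L1-HIT, L1-HIT, MISS, MISS, L1-HIT, VC-HIT, VC-HIT]

  [0] addr=0xa0 blk=20 s=0: MISS | VC []
  [1] addr=0xe5 blk=28 s=0: MISS | VC [20]
  [2] addr=0xe6 blk=28 s=0: L1-HIT | VC [20]
  [3] addr=0xe1 blk=28 s=0: L1-HIT | VC [20]
  [4] addr=0xa6 blk=20 s=0: VC-HIT | VC [28]
  [5] addr=0xa7 blk=20 s=0: L1-HIT | VC [28]
  [6] addr=0xa1 blk=20 s=0: L1-HIT | VC [28]
  [7] addr=0x33 blk=6 s=2: MISS | VC [28]
  [8] addr=0xd6 blk=26 s=2: MISS | VC [28, 6]
  [9] addr=0xa7 blk=20 s=0: L1-HIT | VC [28, 6]
  [10] addr=0xe2 blk=28 s=0: VC-HIT | VC [20, 6]
  [11] addr=0xa7 blk=20 s=0: VC-HIT | VC [28, 6]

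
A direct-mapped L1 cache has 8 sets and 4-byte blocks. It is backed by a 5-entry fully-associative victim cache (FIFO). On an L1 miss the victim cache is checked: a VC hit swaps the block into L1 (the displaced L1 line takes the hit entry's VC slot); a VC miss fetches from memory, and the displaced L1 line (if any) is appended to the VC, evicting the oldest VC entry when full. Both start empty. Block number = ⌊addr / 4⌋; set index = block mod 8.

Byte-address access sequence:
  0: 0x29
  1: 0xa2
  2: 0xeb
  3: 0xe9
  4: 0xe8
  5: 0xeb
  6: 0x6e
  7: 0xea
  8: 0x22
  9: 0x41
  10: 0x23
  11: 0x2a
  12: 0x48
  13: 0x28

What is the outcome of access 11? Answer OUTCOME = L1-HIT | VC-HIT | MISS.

OUTCOME = VC-HIT

  [0] addr=0x29 blk=10 s=2: MISS | VC []
  [1] addr=0xa2 blk=40 s=0: MISS | VC []
  [2] addr=0xeb blk=58 s=2: MISS | VC [10]
  [3] addr=0xe9 blk=58 s=2: L1-HIT | VC [10]
  [4] addr=0xe8 blk=58 s=2: L1-HIT | VC [10]
  [5] addr=0xeb blk=58 s=2: L1-HIT | VC [10]
  [6] addr=0x6e blk=27 s=3: MISS | VC [10]
  [7] addr=0xea blk=58 s=2: L1-HIT | VC [10]
  [8] addr=0x22 blk=8 s=0: MISS | VC [10, 40]
  [9] addr=0x41 blk=16 s=0: MISS | VC [10, 40, 8]
  [10] addr=0x23 blk=8 s=0: VC-HIT | VC [10, 40, 16]
  [11] addr=0x2a blk=10 s=2: VC-HIT | VC [58, 40, 16]
  [12] addr=0x48 blk=18 s=2: MISS | VC [58, 40, 16, 10]
  [13] addr=0x28 blk=10 s=2: VC-HIT | VC [58, 40, 16, 18]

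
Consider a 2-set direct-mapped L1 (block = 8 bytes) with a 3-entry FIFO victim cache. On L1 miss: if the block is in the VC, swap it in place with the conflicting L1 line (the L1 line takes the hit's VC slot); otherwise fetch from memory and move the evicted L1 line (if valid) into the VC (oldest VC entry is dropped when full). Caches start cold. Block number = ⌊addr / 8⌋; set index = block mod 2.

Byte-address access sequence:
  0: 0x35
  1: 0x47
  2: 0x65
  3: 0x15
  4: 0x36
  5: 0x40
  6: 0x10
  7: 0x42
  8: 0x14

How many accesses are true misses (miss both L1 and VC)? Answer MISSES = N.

MISSES = 4

0: 0x35 (blk 6, set 0) → MISS  vc=[]
1: 0x47 (blk 8, set 0) → MISS  vc=[6]
2: 0x65 (blk 12, set 0) → MISS  vc=[6, 8]
3: 0x15 (blk 2, set 0) → MISS  vc=[6, 8, 12]
4: 0x36 (blk 6, set 0) → VC-HIT  vc=[2, 8, 12]
5: 0x40 (blk 8, set 0) → VC-HIT  vc=[2, 6, 12]
6: 0x10 (blk 2, set 0) → VC-HIT  vc=[8, 6, 12]
7: 0x42 (blk 8, set 0) → VC-HIT  vc=[2, 6, 12]
8: 0x14 (blk 2, set 0) → VC-HIT  vc=[8, 6, 12]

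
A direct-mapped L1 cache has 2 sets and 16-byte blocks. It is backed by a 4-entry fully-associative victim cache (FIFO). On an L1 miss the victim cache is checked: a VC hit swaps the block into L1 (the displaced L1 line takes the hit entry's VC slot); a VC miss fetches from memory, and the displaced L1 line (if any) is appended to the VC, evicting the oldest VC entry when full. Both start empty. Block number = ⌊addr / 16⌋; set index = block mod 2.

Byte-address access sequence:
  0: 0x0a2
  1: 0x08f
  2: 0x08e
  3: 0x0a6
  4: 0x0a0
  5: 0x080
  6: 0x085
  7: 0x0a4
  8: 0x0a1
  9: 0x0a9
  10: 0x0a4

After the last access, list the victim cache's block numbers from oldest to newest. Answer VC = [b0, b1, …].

0: 0xa2 (blk 10, set 0) → MISS  vc=[]
1: 0x8f (blk 8, set 0) → MISS  vc=[10]
2: 0x8e (blk 8, set 0) → L1-HIT  vc=[10]
3: 0xa6 (blk 10, set 0) → VC-HIT  vc=[8]
4: 0xa0 (blk 10, set 0) → L1-HIT  vc=[8]
5: 0x80 (blk 8, set 0) → VC-HIT  vc=[10]
6: 0x85 (blk 8, set 0) → L1-HIT  vc=[10]
7: 0xa4 (blk 10, set 0) → VC-HIT  vc=[8]
8: 0xa1 (blk 10, set 0) → L1-HIT  vc=[8]
9: 0xa9 (blk 10, set 0) → L1-HIT  vc=[8]
10: 0xa4 (blk 10, set 0) → L1-HIT  vc=[8]

VC = [8]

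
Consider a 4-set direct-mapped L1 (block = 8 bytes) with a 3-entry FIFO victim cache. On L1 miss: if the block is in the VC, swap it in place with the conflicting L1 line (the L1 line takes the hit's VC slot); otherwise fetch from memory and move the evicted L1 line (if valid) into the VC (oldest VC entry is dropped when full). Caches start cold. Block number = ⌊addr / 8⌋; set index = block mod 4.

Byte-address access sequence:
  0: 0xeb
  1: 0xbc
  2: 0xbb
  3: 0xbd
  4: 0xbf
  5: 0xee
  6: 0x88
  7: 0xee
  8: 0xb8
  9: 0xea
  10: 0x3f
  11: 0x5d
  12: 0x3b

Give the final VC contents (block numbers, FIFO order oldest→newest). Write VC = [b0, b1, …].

VC = [17, 23, 11]

  [0] addr=0xeb blk=29 s=1: MISS | VC []
  [1] addr=0xbc blk=23 s=3: MISS | VC []
  [2] addr=0xbb blk=23 s=3: L1-HIT | VC []
  [3] addr=0xbd blk=23 s=3: L1-HIT | VC []
  [4] addr=0xbf blk=23 s=3: L1-HIT | VC []
  [5] addr=0xee blk=29 s=1: L1-HIT | VC []
  [6] addr=0x88 blk=17 s=1: MISS | VC [29]
  [7] addr=0xee blk=29 s=1: VC-HIT | VC [17]
  [8] addr=0xb8 blk=23 s=3: L1-HIT | VC [17]
  [9] addr=0xea blk=29 s=1: L1-HIT | VC [17]
  [10] addr=0x3f blk=7 s=3: MISS | VC [17, 23]
  [11] addr=0x5d blk=11 s=3: MISS | VC [17, 23, 7]
  [12] addr=0x3b blk=7 s=3: VC-HIT | VC [17, 23, 11]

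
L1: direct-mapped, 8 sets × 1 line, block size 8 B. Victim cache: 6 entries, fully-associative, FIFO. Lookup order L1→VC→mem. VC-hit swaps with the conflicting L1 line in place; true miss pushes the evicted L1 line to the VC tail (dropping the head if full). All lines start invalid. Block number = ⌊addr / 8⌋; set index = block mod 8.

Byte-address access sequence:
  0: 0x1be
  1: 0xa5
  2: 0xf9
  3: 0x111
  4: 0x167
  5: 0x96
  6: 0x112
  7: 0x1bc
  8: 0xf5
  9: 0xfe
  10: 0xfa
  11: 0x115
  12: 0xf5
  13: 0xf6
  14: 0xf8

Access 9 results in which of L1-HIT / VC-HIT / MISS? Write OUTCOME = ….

OUTCOME = VC-HIT

0: 0x1be (blk 55, set 7) → MISS  vc=[]
1: 0xa5 (blk 20, set 4) → MISS  vc=[]
2: 0xf9 (blk 31, set 7) → MISS  vc=[55]
3: 0x111 (blk 34, set 2) → MISS  vc=[55]
4: 0x167 (blk 44, set 4) → MISS  vc=[55, 20]
5: 0x96 (blk 18, set 2) → MISS  vc=[55, 20, 34]
6: 0x112 (blk 34, set 2) → VC-HIT  vc=[55, 20, 18]
7: 0x1bc (blk 55, set 7) → VC-HIT  vc=[31, 20, 18]
8: 0xf5 (blk 30, set 6) → MISS  vc=[31, 20, 18]
9: 0xfe (blk 31, set 7) → VC-HIT  vc=[55, 20, 18]
10: 0xfa (blk 31, set 7) → L1-HIT  vc=[55, 20, 18]
11: 0x115 (blk 34, set 2) → L1-HIT  vc=[55, 20, 18]
12: 0xf5 (blk 30, set 6) → L1-HIT  vc=[55, 20, 18]
13: 0xf6 (blk 30, set 6) → L1-HIT  vc=[55, 20, 18]
14: 0xf8 (blk 31, set 7) → L1-HIT  vc=[55, 20, 18]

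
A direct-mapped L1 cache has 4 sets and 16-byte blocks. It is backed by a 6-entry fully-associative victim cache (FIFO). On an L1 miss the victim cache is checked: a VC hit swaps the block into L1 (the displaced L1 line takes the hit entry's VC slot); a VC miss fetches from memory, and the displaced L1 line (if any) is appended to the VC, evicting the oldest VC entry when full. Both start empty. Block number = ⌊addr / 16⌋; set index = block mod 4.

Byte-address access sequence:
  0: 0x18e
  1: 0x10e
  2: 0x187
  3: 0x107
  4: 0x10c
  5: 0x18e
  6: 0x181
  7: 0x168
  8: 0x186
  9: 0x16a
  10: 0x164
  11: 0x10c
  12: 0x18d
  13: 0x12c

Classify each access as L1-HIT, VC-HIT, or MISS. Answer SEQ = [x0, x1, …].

0: 0x18e (blk 24, set 0) → MISS  vc=[]
1: 0x10e (blk 16, set 0) → MISS  vc=[24]
2: 0x187 (blk 24, set 0) → VC-HIT  vc=[16]
3: 0x107 (blk 16, set 0) → VC-HIT  vc=[24]
4: 0x10c (blk 16, set 0) → L1-HIT  vc=[24]
5: 0x18e (blk 24, set 0) → VC-HIT  vc=[16]
6: 0x181 (blk 24, set 0) → L1-HIT  vc=[16]
7: 0x168 (blk 22, set 2) → MISS  vc=[16]
8: 0x186 (blk 24, set 0) → L1-HIT  vc=[16]
9: 0x16a (blk 22, set 2) → L1-HIT  vc=[16]
10: 0x164 (blk 22, set 2) → L1-HIT  vc=[16]
11: 0x10c (blk 16, set 0) → VC-HIT  vc=[24]
12: 0x18d (blk 24, set 0) → VC-HIT  vc=[16]
13: 0x12c (blk 18, set 2) → MISS  vc=[16, 22]

SEQ = [MISS, MISS, VC-HIT, VC-HIT, L1-HIT, VC-HIT, L1-HIT, MISS, L1-HIT, L1-HIT, L1-HIT, VC-HIT, VC-HIT, MISS]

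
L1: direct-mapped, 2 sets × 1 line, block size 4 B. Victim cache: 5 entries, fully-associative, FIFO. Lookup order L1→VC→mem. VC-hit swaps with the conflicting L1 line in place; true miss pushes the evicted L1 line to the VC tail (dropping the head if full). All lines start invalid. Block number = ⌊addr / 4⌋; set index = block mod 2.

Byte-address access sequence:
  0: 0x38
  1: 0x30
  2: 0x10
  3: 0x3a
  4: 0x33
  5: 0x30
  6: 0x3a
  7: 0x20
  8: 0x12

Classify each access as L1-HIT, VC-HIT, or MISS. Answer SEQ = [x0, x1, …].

SEQ = [MISS, MISS, MISS, VC-HIT, VC-HIT, L1-HIT, VC-HIT, MISS, VC-HIT]

  [0] addr=0x38 blk=14 s=0: MISS | VC []
  [1] addr=0x30 blk=12 s=0: MISS | VC [14]
  [2] addr=0x10 blk=4 s=0: MISS | VC [14, 12]
  [3] addr=0x3a blk=14 s=0: VC-HIT | VC [4, 12]
  [4] addr=0x33 blk=12 s=0: VC-HIT | VC [4, 14]
  [5] addr=0x30 blk=12 s=0: L1-HIT | VC [4, 14]
  [6] addr=0x3a blk=14 s=0: VC-HIT | VC [4, 12]
  [7] addr=0x20 blk=8 s=0: MISS | VC [4, 12, 14]
  [8] addr=0x12 blk=4 s=0: VC-HIT | VC [8, 12, 14]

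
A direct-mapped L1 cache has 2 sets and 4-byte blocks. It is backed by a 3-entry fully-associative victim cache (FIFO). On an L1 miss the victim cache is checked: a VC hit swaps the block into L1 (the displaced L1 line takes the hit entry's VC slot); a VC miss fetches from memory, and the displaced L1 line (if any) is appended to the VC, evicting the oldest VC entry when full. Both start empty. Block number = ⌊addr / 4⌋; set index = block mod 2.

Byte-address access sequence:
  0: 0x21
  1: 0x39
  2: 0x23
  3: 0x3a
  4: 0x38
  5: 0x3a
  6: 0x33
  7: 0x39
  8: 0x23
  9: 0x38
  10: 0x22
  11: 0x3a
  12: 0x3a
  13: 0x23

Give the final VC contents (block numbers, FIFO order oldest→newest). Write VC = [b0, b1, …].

VC = [14, 12]

#0 0x21→b8/s0 MISS; vc=[]
#1 0x39→b14/s0 MISS; vc=[8]
#2 0x23→b8/s0 VC-HIT; vc=[14]
#3 0x3a→b14/s0 VC-HIT; vc=[8]
#4 0x38→b14/s0 L1-HIT; vc=[8]
#5 0x3a→b14/s0 L1-HIT; vc=[8]
#6 0x33→b12/s0 MISS; vc=[8,14]
#7 0x39→b14/s0 VC-HIT; vc=[8,12]
#8 0x23→b8/s0 VC-HIT; vc=[14,12]
#9 0x38→b14/s0 VC-HIT; vc=[8,12]
#10 0x22→b8/s0 VC-HIT; vc=[14,12]
#11 0x3a→b14/s0 VC-HIT; vc=[8,12]
#12 0x3a→b14/s0 L1-HIT; vc=[8,12]
#13 0x23→b8/s0 VC-HIT; vc=[14,12]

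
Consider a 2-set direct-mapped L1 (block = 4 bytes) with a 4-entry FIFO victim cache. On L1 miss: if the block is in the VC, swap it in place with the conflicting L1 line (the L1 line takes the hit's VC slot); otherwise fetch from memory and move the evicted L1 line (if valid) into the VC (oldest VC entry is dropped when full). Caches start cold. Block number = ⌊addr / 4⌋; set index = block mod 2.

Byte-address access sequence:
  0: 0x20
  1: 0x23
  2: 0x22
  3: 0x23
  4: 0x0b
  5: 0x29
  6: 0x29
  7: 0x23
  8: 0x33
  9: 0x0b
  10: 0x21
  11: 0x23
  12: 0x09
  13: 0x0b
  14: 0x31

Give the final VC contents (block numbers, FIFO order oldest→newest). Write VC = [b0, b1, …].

#0 0x20→b8/s0 MISS; vc=[]
#1 0x23→b8/s0 L1-HIT; vc=[]
#2 0x22→b8/s0 L1-HIT; vc=[]
#3 0x23→b8/s0 L1-HIT; vc=[]
#4 0xb→b2/s0 MISS; vc=[8]
#5 0x29→b10/s0 MISS; vc=[8,2]
#6 0x29→b10/s0 L1-HIT; vc=[8,2]
#7 0x23→b8/s0 VC-HIT; vc=[10,2]
#8 0x33→b12/s0 MISS; vc=[10,2,8]
#9 0xb→b2/s0 VC-HIT; vc=[10,12,8]
#10 0x21→b8/s0 VC-HIT; vc=[10,12,2]
#11 0x23→b8/s0 L1-HIT; vc=[10,12,2]
#12 0x9→b2/s0 VC-HIT; vc=[10,12,8]
#13 0xb→b2/s0 L1-HIT; vc=[10,12,8]
#14 0x31→b12/s0 VC-HIT; vc=[10,2,8]

VC = [10, 2, 8]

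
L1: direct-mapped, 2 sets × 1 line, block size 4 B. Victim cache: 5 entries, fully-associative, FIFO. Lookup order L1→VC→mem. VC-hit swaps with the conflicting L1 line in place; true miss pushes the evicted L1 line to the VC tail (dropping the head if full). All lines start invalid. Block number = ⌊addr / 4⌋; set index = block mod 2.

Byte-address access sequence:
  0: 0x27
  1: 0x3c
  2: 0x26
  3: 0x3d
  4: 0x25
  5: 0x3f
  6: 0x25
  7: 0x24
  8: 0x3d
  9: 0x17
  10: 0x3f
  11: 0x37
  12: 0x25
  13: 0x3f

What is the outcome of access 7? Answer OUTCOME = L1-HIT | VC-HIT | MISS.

OUTCOME = L1-HIT

  [0] addr=0x27 blk=9 s=1: MISS | VC []
  [1] addr=0x3c blk=15 s=1: MISS | VC [9]
  [2] addr=0x26 blk=9 s=1: VC-HIT | VC [15]
  [3] addr=0x3d blk=15 s=1: VC-HIT | VC [9]
  [4] addr=0x25 blk=9 s=1: VC-HIT | VC [15]
  [5] addr=0x3f blk=15 s=1: VC-HIT | VC [9]
  [6] addr=0x25 blk=9 s=1: VC-HIT | VC [15]
  [7] addr=0x24 blk=9 s=1: L1-HIT | VC [15]
  [8] addr=0x3d blk=15 s=1: VC-HIT | VC [9]
  [9] addr=0x17 blk=5 s=1: MISS | VC [9, 15]
  [10] addr=0x3f blk=15 s=1: VC-HIT | VC [9, 5]
  [11] addr=0x37 blk=13 s=1: MISS | VC [9, 5, 15]
  [12] addr=0x25 blk=9 s=1: VC-HIT | VC [13, 5, 15]
  [13] addr=0x3f blk=15 s=1: VC-HIT | VC [13, 5, 9]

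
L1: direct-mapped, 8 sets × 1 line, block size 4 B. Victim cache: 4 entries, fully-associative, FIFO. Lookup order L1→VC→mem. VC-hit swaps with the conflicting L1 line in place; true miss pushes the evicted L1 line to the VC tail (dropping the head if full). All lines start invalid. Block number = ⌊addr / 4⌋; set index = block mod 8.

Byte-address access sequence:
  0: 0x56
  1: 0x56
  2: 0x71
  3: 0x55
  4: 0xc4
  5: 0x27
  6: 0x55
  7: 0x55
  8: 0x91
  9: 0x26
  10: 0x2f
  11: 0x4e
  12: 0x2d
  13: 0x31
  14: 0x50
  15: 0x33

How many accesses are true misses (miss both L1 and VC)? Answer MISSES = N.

MISSES = 9

  [0] addr=0x56 blk=21 s=5: MISS | VC []
  [1] addr=0x56 blk=21 s=5: L1-HIT | VC []
  [2] addr=0x71 blk=28 s=4: MISS | VC []
  [3] addr=0x55 blk=21 s=5: L1-HIT | VC []
  [4] addr=0xc4 blk=49 s=1: MISS | VC []
  [5] addr=0x27 blk=9 s=1: MISS | VC [49]
  [6] addr=0x55 blk=21 s=5: L1-HIT | VC [49]
  [7] addr=0x55 blk=21 s=5: L1-HIT | VC [49]
  [8] addr=0x91 blk=36 s=4: MISS | VC [49, 28]
  [9] addr=0x26 blk=9 s=1: L1-HIT | VC [49, 28]
  [10] addr=0x2f blk=11 s=3: MISS | VC [49, 28]
  [11] addr=0x4e blk=19 s=3: MISS | VC [49, 28, 11]
  [12] addr=0x2d blk=11 s=3: VC-HIT | VC [49, 28, 19]
  [13] addr=0x31 blk=12 s=4: MISS | VC [49, 28, 19, 36]
  [14] addr=0x50 blk=20 s=4: MISS | VC [28, 19, 36, 12]
  [15] addr=0x33 blk=12 s=4: VC-HIT | VC [28, 19, 36, 20]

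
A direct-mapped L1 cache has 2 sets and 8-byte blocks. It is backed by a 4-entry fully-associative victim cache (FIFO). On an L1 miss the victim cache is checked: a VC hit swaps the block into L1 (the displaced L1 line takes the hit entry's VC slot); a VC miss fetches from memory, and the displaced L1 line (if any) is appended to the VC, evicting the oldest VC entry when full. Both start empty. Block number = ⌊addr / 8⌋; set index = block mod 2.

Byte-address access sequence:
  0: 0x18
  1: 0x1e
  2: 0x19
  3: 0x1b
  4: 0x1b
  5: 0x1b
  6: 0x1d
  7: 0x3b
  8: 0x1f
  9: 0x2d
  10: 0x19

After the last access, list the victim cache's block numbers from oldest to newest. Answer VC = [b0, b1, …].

#0 0x18→b3/s1 MISS; vc=[]
#1 0x1e→b3/s1 L1-HIT; vc=[]
#2 0x19→b3/s1 L1-HIT; vc=[]
#3 0x1b→b3/s1 L1-HIT; vc=[]
#4 0x1b→b3/s1 L1-HIT; vc=[]
#5 0x1b→b3/s1 L1-HIT; vc=[]
#6 0x1d→b3/s1 L1-HIT; vc=[]
#7 0x3b→b7/s1 MISS; vc=[3]
#8 0x1f→b3/s1 VC-HIT; vc=[7]
#9 0x2d→b5/s1 MISS; vc=[7,3]
#10 0x19→b3/s1 VC-HIT; vc=[7,5]

VC = [7, 5]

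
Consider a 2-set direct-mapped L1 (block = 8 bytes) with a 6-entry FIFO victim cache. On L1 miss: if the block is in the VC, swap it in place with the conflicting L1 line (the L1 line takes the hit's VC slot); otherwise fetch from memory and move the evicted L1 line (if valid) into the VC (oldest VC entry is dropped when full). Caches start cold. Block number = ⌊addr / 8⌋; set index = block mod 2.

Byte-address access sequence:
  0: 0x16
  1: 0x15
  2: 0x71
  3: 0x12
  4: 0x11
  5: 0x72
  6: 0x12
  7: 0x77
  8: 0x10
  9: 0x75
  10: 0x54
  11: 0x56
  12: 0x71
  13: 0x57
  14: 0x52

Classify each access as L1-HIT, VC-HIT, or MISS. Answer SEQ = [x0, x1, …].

SEQ = [MISS, L1-HIT, MISS, VC-HIT, L1-HIT, VC-HIT, VC-HIT, VC-HIT, VC-HIT, VC-HIT, MISS, L1-HIT, VC-HIT, VC-HIT, L1-HIT]

  [0] addr=0x16 blk=2 s=0: MISS | VC []
  [1] addr=0x15 blk=2 s=0: L1-HIT | VC []
  [2] addr=0x71 blk=14 s=0: MISS | VC [2]
  [3] addr=0x12 blk=2 s=0: VC-HIT | VC [14]
  [4] addr=0x11 blk=2 s=0: L1-HIT | VC [14]
  [5] addr=0x72 blk=14 s=0: VC-HIT | VC [2]
  [6] addr=0x12 blk=2 s=0: VC-HIT | VC [14]
  [7] addr=0x77 blk=14 s=0: VC-HIT | VC [2]
  [8] addr=0x10 blk=2 s=0: VC-HIT | VC [14]
  [9] addr=0x75 blk=14 s=0: VC-HIT | VC [2]
  [10] addr=0x54 blk=10 s=0: MISS | VC [2, 14]
  [11] addr=0x56 blk=10 s=0: L1-HIT | VC [2, 14]
  [12] addr=0x71 blk=14 s=0: VC-HIT | VC [2, 10]
  [13] addr=0x57 blk=10 s=0: VC-HIT | VC [2, 14]
  [14] addr=0x52 blk=10 s=0: L1-HIT | VC [2, 14]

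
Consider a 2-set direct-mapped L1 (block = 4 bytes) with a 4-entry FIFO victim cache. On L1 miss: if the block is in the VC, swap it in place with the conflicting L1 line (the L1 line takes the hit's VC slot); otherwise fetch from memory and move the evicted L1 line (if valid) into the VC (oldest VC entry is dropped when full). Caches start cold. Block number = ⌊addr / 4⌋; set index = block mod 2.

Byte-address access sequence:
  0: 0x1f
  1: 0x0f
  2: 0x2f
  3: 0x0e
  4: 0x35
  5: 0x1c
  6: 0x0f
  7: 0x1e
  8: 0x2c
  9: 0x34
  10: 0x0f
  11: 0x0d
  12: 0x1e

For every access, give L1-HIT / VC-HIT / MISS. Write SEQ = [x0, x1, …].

  [0] addr=0x1f blk=7 s=1: MISS | VC []
  [1] addr=0xf blk=3 s=1: MISS | VC [7]
  [2] addr=0x2f blk=11 s=1: MISS | VC [7, 3]
  [3] addr=0xe blk=3 s=1: VC-HIT | VC [7, 11]
  [4] addr=0x35 blk=13 s=1: MISS | VC [7, 11, 3]
  [5] addr=0x1c blk=7 s=1: VC-HIT | VC [13, 11, 3]
  [6] addr=0xf blk=3 s=1: VC-HIT | VC [13, 11, 7]
  [7] addr=0x1e blk=7 s=1: VC-HIT | VC [13, 11, 3]
  [8] addr=0x2c blk=11 s=1: VC-HIT | VC [13, 7, 3]
  [9] addr=0x34 blk=13 s=1: VC-HIT | VC [11, 7, 3]
  [10] addr=0xf blk=3 s=1: VC-HIT | VC [11, 7, 13]
  [11] addr=0xd blk=3 s=1: L1-HIT | VC [11, 7, 13]
  [12] addr=0x1e blk=7 s=1: VC-HIT | VC [11, 3, 13]

SEQ = [MISS, MISS, MISS, VC-HIT, MISS, VC-HIT, VC-HIT, VC-HIT, VC-HIT, VC-HIT, VC-HIT, L1-HIT, VC-HIT]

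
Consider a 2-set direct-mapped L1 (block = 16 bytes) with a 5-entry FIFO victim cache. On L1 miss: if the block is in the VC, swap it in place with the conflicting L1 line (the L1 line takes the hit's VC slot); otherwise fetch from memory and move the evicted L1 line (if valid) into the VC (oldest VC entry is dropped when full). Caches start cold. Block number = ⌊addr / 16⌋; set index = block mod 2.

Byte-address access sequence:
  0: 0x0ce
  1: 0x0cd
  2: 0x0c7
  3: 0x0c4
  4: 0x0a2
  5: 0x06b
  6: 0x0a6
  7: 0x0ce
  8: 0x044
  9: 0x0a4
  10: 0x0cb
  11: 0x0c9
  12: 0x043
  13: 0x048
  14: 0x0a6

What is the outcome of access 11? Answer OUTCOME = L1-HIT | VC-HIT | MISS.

OUTCOME = L1-HIT

#0 0xce→b12/s0 MISS; vc=[]
#1 0xcd→b12/s0 L1-HIT; vc=[]
#2 0xc7→b12/s0 L1-HIT; vc=[]
#3 0xc4→b12/s0 L1-HIT; vc=[]
#4 0xa2→b10/s0 MISS; vc=[12]
#5 0x6b→b6/s0 MISS; vc=[12,10]
#6 0xa6→b10/s0 VC-HIT; vc=[12,6]
#7 0xce→b12/s0 VC-HIT; vc=[10,6]
#8 0x44→b4/s0 MISS; vc=[10,6,12]
#9 0xa4→b10/s0 VC-HIT; vc=[4,6,12]
#10 0xcb→b12/s0 VC-HIT; vc=[4,6,10]
#11 0xc9→b12/s0 L1-HIT; vc=[4,6,10]
#12 0x43→b4/s0 VC-HIT; vc=[12,6,10]
#13 0x48→b4/s0 L1-HIT; vc=[12,6,10]
#14 0xa6→b10/s0 VC-HIT; vc=[12,6,4]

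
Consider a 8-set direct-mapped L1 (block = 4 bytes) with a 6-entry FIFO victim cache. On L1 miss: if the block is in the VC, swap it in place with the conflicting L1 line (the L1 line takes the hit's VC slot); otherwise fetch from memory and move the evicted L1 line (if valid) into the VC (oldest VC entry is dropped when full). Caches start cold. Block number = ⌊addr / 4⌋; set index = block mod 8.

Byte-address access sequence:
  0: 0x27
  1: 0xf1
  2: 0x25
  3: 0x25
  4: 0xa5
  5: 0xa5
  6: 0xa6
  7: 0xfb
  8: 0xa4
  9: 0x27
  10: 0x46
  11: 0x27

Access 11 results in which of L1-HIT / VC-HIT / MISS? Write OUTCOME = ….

OUTCOME = VC-HIT

  [0] addr=0x27 blk=9 s=1: MISS | VC []
  [1] addr=0xf1 blk=60 s=4: MISS | VC []
  [2] addr=0x25 blk=9 s=1: L1-HIT | VC []
  [3] addr=0x25 blk=9 s=1: L1-HIT | VC []
  [4] addr=0xa5 blk=41 s=1: MISS | VC [9]
  [5] addr=0xa5 blk=41 s=1: L1-HIT | VC [9]
  [6] addr=0xa6 blk=41 s=1: L1-HIT | VC [9]
  [7] addr=0xfb blk=62 s=6: MISS | VC [9]
  [8] addr=0xa4 blk=41 s=1: L1-HIT | VC [9]
  [9] addr=0x27 blk=9 s=1: VC-HIT | VC [41]
  [10] addr=0x46 blk=17 s=1: MISS | VC [41, 9]
  [11] addr=0x27 blk=9 s=1: VC-HIT | VC [41, 17]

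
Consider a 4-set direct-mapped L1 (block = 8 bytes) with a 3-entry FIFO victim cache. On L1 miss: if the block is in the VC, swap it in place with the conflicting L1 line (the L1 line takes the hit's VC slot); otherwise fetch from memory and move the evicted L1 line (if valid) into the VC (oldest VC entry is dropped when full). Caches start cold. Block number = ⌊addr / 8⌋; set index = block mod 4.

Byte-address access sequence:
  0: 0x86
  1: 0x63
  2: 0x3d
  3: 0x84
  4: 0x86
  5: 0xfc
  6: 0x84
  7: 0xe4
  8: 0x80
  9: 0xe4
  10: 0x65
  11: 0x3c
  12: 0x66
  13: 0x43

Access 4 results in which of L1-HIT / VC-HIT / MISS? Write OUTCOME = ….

0: 0x86 (blk 16, set 0) → MISS  vc=[]
1: 0x63 (blk 12, set 0) → MISS  vc=[16]
2: 0x3d (blk 7, set 3) → MISS  vc=[16]
3: 0x84 (blk 16, set 0) → VC-HIT  vc=[12]
4: 0x86 (blk 16, set 0) → L1-HIT  vc=[12]
5: 0xfc (blk 31, set 3) → MISS  vc=[12, 7]
6: 0x84 (blk 16, set 0) → L1-HIT  vc=[12, 7]
7: 0xe4 (blk 28, set 0) → MISS  vc=[12, 7, 16]
8: 0x80 (blk 16, set 0) → VC-HIT  vc=[12, 7, 28]
9: 0xe4 (blk 28, set 0) → VC-HIT  vc=[12, 7, 16]
10: 0x65 (blk 12, set 0) → VC-HIT  vc=[28, 7, 16]
11: 0x3c (blk 7, set 3) → VC-HIT  vc=[28, 31, 16]
12: 0x66 (blk 12, set 0) → L1-HIT  vc=[28, 31, 16]
13: 0x43 (blk 8, set 0) → MISS  vc=[31, 16, 12]

OUTCOME = L1-HIT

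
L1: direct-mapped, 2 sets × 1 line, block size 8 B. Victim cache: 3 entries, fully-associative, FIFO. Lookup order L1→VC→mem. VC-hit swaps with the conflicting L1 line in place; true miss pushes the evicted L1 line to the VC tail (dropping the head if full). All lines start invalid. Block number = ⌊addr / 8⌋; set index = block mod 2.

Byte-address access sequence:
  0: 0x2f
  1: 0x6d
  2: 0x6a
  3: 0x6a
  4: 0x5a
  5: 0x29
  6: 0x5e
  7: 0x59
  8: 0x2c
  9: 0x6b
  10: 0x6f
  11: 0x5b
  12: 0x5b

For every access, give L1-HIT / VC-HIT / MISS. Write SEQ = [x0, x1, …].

SEQ = [MISS, MISS, L1-HIT, L1-HIT, MISS, VC-HIT, VC-HIT, L1-HIT, VC-HIT, VC-HIT, L1-HIT, VC-HIT, L1-HIT]

0: 0x2f (blk 5, set 1) → MISS  vc=[]
1: 0x6d (blk 13, set 1) → MISS  vc=[5]
2: 0x6a (blk 13, set 1) → L1-HIT  vc=[5]
3: 0x6a (blk 13, set 1) → L1-HIT  vc=[5]
4: 0x5a (blk 11, set 1) → MISS  vc=[5, 13]
5: 0x29 (blk 5, set 1) → VC-HIT  vc=[11, 13]
6: 0x5e (blk 11, set 1) → VC-HIT  vc=[5, 13]
7: 0x59 (blk 11, set 1) → L1-HIT  vc=[5, 13]
8: 0x2c (blk 5, set 1) → VC-HIT  vc=[11, 13]
9: 0x6b (blk 13, set 1) → VC-HIT  vc=[11, 5]
10: 0x6f (blk 13, set 1) → L1-HIT  vc=[11, 5]
11: 0x5b (blk 11, set 1) → VC-HIT  vc=[13, 5]
12: 0x5b (blk 11, set 1) → L1-HIT  vc=[13, 5]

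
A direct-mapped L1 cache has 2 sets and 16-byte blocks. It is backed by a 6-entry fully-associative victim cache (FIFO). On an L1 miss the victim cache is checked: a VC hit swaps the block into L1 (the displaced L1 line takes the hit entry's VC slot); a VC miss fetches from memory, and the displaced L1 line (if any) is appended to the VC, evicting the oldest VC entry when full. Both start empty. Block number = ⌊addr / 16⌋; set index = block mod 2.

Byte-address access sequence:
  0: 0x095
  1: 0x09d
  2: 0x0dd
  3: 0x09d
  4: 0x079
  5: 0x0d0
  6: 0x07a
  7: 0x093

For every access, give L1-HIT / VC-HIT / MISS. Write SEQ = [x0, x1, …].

SEQ = [MISS, L1-HIT, MISS, VC-HIT, MISS, VC-HIT, VC-HIT, VC-HIT]

0: 0x95 (blk 9, set 1) → MISS  vc=[]
1: 0x9d (blk 9, set 1) → L1-HIT  vc=[]
2: 0xdd (blk 13, set 1) → MISS  vc=[9]
3: 0x9d (blk 9, set 1) → VC-HIT  vc=[13]
4: 0x79 (blk 7, set 1) → MISS  vc=[13, 9]
5: 0xd0 (blk 13, set 1) → VC-HIT  vc=[7, 9]
6: 0x7a (blk 7, set 1) → VC-HIT  vc=[13, 9]
7: 0x93 (blk 9, set 1) → VC-HIT  vc=[13, 7]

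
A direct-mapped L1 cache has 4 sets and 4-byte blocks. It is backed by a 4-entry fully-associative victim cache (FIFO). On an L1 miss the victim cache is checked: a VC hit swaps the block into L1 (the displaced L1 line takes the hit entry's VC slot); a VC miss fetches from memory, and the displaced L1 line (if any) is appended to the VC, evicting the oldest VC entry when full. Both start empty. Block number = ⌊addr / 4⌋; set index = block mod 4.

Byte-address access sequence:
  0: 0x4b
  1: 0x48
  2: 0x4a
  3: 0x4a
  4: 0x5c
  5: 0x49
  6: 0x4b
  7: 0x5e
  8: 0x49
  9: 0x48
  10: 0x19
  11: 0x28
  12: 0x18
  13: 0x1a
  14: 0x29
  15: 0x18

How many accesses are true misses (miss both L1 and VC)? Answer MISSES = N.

  [0] addr=0x4b blk=18 s=2: MISS | VC []
  [1] addr=0x48 blk=18 s=2: L1-HIT | VC []
  [2] addr=0x4a blk=18 s=2: L1-HIT | VC []
  [3] addr=0x4a blk=18 s=2: L1-HIT | VC []
  [4] addr=0x5c blk=23 s=3: MISS | VC []
  [5] addr=0x49 blk=18 s=2: L1-HIT | VC []
  [6] addr=0x4b blk=18 s=2: L1-HIT | VC []
  [7] addr=0x5e blk=23 s=3: L1-HIT | VC []
  [8] addr=0x49 blk=18 s=2: L1-HIT | VC []
  [9] addr=0x48 blk=18 s=2: L1-HIT | VC []
  [10] addr=0x19 blk=6 s=2: MISS | VC [18]
  [11] addr=0x28 blk=10 s=2: MISS | VC [18, 6]
  [12] addr=0x18 blk=6 s=2: VC-HIT | VC [18, 10]
  [13] addr=0x1a blk=6 s=2: L1-HIT | VC [18, 10]
  [14] addr=0x29 blk=10 s=2: VC-HIT | VC [18, 6]
  [15] addr=0x18 blk=6 s=2: VC-HIT | VC [18, 10]

MISSES = 4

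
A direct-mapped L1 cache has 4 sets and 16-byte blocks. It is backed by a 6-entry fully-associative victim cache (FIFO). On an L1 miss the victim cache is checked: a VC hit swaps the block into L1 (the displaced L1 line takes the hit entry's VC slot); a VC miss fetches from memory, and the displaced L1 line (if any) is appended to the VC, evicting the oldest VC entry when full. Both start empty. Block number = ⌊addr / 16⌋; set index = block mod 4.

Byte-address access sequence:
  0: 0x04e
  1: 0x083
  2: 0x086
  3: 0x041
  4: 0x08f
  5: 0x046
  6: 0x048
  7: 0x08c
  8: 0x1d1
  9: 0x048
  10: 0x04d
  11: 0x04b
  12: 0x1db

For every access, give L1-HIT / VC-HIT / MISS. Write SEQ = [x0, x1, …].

0: 0x4e (blk 4, set 0) → MISS  vc=[]
1: 0x83 (blk 8, set 0) → MISS  vc=[4]
2: 0x86 (blk 8, set 0) → L1-HIT  vc=[4]
3: 0x41 (blk 4, set 0) → VC-HIT  vc=[8]
4: 0x8f (blk 8, set 0) → VC-HIT  vc=[4]
5: 0x46 (blk 4, set 0) → VC-HIT  vc=[8]
6: 0x48 (blk 4, set 0) → L1-HIT  vc=[8]
7: 0x8c (blk 8, set 0) → VC-HIT  vc=[4]
8: 0x1d1 (blk 29, set 1) → MISS  vc=[4]
9: 0x48 (blk 4, set 0) → VC-HIT  vc=[8]
10: 0x4d (blk 4, set 0) → L1-HIT  vc=[8]
11: 0x4b (blk 4, set 0) → L1-HIT  vc=[8]
12: 0x1db (blk 29, set 1) → L1-HIT  vc=[8]

SEQ = [MISS, MISS, L1-HIT, VC-HIT, VC-HIT, VC-HIT, L1-HIT, VC-HIT, MISS, VC-HIT, L1-HIT, L1-HIT, L1-HIT]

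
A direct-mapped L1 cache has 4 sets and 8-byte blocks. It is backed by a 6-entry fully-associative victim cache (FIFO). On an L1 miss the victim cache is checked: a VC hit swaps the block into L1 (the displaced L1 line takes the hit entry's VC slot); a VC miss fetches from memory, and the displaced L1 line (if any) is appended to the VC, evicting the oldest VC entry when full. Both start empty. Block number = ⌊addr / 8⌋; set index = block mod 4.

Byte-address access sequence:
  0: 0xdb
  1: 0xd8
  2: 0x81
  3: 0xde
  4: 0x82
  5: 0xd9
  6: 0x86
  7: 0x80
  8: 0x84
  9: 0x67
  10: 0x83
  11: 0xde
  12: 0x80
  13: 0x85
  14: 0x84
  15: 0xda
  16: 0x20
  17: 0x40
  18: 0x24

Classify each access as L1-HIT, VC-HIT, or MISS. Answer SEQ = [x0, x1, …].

SEQ = [MISS, L1-HIT, MISS, L1-HIT, L1-HIT, L1-HIT, L1-HIT, L1-HIT, L1-HIT, MISS, VC-HIT, L1-HIT, L1-HIT, L1-HIT, L1-HIT, L1-HIT, MISS, MISS, VC-HIT]

#0 0xdb→b27/s3 MISS; vc=[]
#1 0xd8→b27/s3 L1-HIT; vc=[]
#2 0x81→b16/s0 MISS; vc=[]
#3 0xde→b27/s3 L1-HIT; vc=[]
#4 0x82→b16/s0 L1-HIT; vc=[]
#5 0xd9→b27/s3 L1-HIT; vc=[]
#6 0x86→b16/s0 L1-HIT; vc=[]
#7 0x80→b16/s0 L1-HIT; vc=[]
#8 0x84→b16/s0 L1-HIT; vc=[]
#9 0x67→b12/s0 MISS; vc=[16]
#10 0x83→b16/s0 VC-HIT; vc=[12]
#11 0xde→b27/s3 L1-HIT; vc=[12]
#12 0x80→b16/s0 L1-HIT; vc=[12]
#13 0x85→b16/s0 L1-HIT; vc=[12]
#14 0x84→b16/s0 L1-HIT; vc=[12]
#15 0xda→b27/s3 L1-HIT; vc=[12]
#16 0x20→b4/s0 MISS; vc=[12,16]
#17 0x40→b8/s0 MISS; vc=[12,16,4]
#18 0x24→b4/s0 VC-HIT; vc=[12,16,8]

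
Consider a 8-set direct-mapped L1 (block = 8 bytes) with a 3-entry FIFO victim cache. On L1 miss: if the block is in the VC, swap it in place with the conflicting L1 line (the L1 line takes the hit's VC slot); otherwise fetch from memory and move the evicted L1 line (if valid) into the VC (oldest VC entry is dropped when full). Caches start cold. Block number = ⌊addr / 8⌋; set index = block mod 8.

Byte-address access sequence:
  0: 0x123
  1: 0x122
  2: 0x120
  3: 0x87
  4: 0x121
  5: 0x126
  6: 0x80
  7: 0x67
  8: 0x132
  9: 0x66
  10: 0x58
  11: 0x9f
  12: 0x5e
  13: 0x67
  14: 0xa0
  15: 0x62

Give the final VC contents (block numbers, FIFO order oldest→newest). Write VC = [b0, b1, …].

#0 0x123→b36/s4 MISS; vc=[]
#1 0x122→b36/s4 L1-HIT; vc=[]
#2 0x120→b36/s4 L1-HIT; vc=[]
#3 0x87→b16/s0 MISS; vc=[]
#4 0x121→b36/s4 L1-HIT; vc=[]
#5 0x126→b36/s4 L1-HIT; vc=[]
#6 0x80→b16/s0 L1-HIT; vc=[]
#7 0x67→b12/s4 MISS; vc=[36]
#8 0x132→b38/s6 MISS; vc=[36]
#9 0x66→b12/s4 L1-HIT; vc=[36]
#10 0x58→b11/s3 MISS; vc=[36]
#11 0x9f→b19/s3 MISS; vc=[36,11]
#12 0x5e→b11/s3 VC-HIT; vc=[36,19]
#13 0x67→b12/s4 L1-HIT; vc=[36,19]
#14 0xa0→b20/s4 MISS; vc=[36,19,12]
#15 0x62→b12/s4 VC-HIT; vc=[36,19,20]

VC = [36, 19, 20]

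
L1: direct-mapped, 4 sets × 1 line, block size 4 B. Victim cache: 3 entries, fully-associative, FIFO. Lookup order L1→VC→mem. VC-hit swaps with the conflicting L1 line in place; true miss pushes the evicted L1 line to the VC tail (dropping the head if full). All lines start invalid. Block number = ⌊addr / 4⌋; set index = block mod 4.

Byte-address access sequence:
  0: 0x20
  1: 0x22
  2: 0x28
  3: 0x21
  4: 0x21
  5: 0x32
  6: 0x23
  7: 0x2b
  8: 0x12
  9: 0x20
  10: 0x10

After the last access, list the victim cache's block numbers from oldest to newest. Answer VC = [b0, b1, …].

#0 0x20→b8/s0 MISS; vc=[]
#1 0x22→b8/s0 L1-HIT; vc=[]
#2 0x28→b10/s2 MISS; vc=[]
#3 0x21→b8/s0 L1-HIT; vc=[]
#4 0x21→b8/s0 L1-HIT; vc=[]
#5 0x32→b12/s0 MISS; vc=[8]
#6 0x23→b8/s0 VC-HIT; vc=[12]
#7 0x2b→b10/s2 L1-HIT; vc=[12]
#8 0x12→b4/s0 MISS; vc=[12,8]
#9 0x20→b8/s0 VC-HIT; vc=[12,4]
#10 0x10→b4/s0 VC-HIT; vc=[12,8]

VC = [12, 8]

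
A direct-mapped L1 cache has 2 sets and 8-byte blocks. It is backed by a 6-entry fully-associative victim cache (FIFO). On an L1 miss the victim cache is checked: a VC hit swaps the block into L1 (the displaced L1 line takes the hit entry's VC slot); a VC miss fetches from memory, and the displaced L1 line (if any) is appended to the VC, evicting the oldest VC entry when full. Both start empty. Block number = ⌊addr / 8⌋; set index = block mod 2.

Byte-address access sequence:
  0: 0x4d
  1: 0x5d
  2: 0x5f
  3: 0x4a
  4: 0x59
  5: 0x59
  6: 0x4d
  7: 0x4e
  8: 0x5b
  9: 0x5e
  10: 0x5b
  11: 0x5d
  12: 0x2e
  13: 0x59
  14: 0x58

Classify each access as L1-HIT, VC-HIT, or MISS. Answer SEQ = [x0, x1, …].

SEQ = [MISS, MISS, L1-HIT, VC-HIT, VC-HIT, L1-HIT, VC-HIT, L1-HIT, VC-HIT, L1-HIT, L1-HIT, L1-HIT, MISS, VC-HIT, L1-HIT]

#0 0x4d→b9/s1 MISS; vc=[]
#1 0x5d→b11/s1 MISS; vc=[9]
#2 0x5f→b11/s1 L1-HIT; vc=[9]
#3 0x4a→b9/s1 VC-HIT; vc=[11]
#4 0x59→b11/s1 VC-HIT; vc=[9]
#5 0x59→b11/s1 L1-HIT; vc=[9]
#6 0x4d→b9/s1 VC-HIT; vc=[11]
#7 0x4e→b9/s1 L1-HIT; vc=[11]
#8 0x5b→b11/s1 VC-HIT; vc=[9]
#9 0x5e→b11/s1 L1-HIT; vc=[9]
#10 0x5b→b11/s1 L1-HIT; vc=[9]
#11 0x5d→b11/s1 L1-HIT; vc=[9]
#12 0x2e→b5/s1 MISS; vc=[9,11]
#13 0x59→b11/s1 VC-HIT; vc=[9,5]
#14 0x58→b11/s1 L1-HIT; vc=[9,5]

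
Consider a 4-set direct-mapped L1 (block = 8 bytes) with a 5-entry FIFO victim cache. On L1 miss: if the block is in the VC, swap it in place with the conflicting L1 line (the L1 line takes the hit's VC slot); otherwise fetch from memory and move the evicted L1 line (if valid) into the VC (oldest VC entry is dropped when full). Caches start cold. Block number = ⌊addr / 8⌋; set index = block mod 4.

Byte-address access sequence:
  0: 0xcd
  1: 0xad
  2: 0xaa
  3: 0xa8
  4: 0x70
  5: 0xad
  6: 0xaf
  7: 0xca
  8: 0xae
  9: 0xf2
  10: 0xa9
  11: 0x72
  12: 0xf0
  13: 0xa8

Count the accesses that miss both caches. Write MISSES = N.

0: 0xcd (blk 25, set 1) → MISS  vc=[]
1: 0xad (blk 21, set 1) → MISS  vc=[25]
2: 0xaa (blk 21, set 1) → L1-HIT  vc=[25]
3: 0xa8 (blk 21, set 1) → L1-HIT  vc=[25]
4: 0x70 (blk 14, set 2) → MISS  vc=[25]
5: 0xad (blk 21, set 1) → L1-HIT  vc=[25]
6: 0xaf (blk 21, set 1) → L1-HIT  vc=[25]
7: 0xca (blk 25, set 1) → VC-HIT  vc=[21]
8: 0xae (blk 21, set 1) → VC-HIT  vc=[25]
9: 0xf2 (blk 30, set 2) → MISS  vc=[25, 14]
10: 0xa9 (blk 21, set 1) → L1-HIT  vc=[25, 14]
11: 0x72 (blk 14, set 2) → VC-HIT  vc=[25, 30]
12: 0xf0 (blk 30, set 2) → VC-HIT  vc=[25, 14]
13: 0xa8 (blk 21, set 1) → L1-HIT  vc=[25, 14]

MISSES = 4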